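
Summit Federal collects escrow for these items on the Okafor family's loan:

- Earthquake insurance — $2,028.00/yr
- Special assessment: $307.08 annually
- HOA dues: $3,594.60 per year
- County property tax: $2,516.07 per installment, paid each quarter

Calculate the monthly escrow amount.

$1,332.83

Earthquake insurance: $2,028.00 per year
Special assessment: $307.08 per year
HOA dues: $3,594.60 per year
County property tax: $2,516.07 × 4 = $10,064.28 per year
Annual escrow total = $15,993.96
Monthly escrow = $15,993.96 / 12 = $1,332.83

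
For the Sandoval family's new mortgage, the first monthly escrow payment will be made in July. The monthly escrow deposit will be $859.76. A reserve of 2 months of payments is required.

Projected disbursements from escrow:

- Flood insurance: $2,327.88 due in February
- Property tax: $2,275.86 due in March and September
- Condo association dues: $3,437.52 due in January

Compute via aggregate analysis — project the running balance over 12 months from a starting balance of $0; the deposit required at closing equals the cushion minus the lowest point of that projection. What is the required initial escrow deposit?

Cushion = 2 × $859.76 = $1,719.52
Trial balance (start $0, +$859.76 each month, − disbursements):
  Jul: +$859.76 → $859.76
  Aug: +$859.76 → $1,719.52
  Sep: +$859.76 − $2,275.86 → $303.42
  Oct: +$859.76 → $1,163.18
  Nov: +$859.76 → $2,022.94
  Dec: +$859.76 → $2,882.70
  Jan: +$859.76 − $3,437.52 → $304.94
  Feb: +$859.76 − $2,327.88 → -$1,163.18
  Mar: +$859.76 − $2,275.86 → -$2,579.28
  Apr: +$859.76 → -$1,719.52
  May: +$859.76 → -$859.76
  Jun: +$859.76 → $0.00
Lowest trial balance = -$2,579.28 (Mar)
Initial deposit = cushion − low point = $1,719.52 − (-$2,579.28) = $4,298.80

$4,298.80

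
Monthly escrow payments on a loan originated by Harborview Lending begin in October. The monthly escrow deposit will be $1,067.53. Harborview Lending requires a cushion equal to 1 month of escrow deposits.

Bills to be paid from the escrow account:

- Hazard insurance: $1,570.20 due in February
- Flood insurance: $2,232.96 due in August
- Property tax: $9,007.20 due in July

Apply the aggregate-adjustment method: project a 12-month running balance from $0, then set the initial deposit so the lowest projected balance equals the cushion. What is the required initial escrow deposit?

Cushion = 1 × $1,067.53 = $1,067.53
Trial balance (start $0, +$1,067.53 each month, − disbursements):
  Oct: +$1,067.53 → $1,067.53
  Nov: +$1,067.53 → $2,135.06
  Dec: +$1,067.53 → $3,202.59
  Jan: +$1,067.53 → $4,270.12
  Feb: +$1,067.53 − $1,570.20 → $3,767.45
  Mar: +$1,067.53 → $4,834.98
  Apr: +$1,067.53 → $5,902.51
  May: +$1,067.53 → $6,970.04
  Jun: +$1,067.53 → $8,037.57
  Jul: +$1,067.53 − $9,007.20 → $97.90
  Aug: +$1,067.53 − $2,232.96 → -$1,067.53
  Sep: +$1,067.53 → $0.00
Lowest trial balance = -$1,067.53 (Aug)
Initial deposit = cushion − low point = $1,067.53 − (-$1,067.53) = $2,135.06

$2,135.06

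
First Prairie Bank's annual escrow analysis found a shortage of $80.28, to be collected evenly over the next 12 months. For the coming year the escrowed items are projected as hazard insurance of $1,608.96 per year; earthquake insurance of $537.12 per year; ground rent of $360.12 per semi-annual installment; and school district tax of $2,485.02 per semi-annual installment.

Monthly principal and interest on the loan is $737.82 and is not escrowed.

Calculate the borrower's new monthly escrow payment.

Hazard insurance = $1,608.96 annually
Earthquake insurance = $537.12 annually
Ground rent = $360.12 × 2 = $720.24 annually
School district tax = $2,485.02 × 2 = $4,970.04 annually
Total per year = $1,608.96 + $537.12 + $720.24 + $4,970.04 = $7,836.36
Per month = $7,836.36 / 12 = $653.03
Shortage spread = $80.28 / 12 = $6.69/mo
New monthly escrow = $653.03 + $6.69 = $659.72

$659.72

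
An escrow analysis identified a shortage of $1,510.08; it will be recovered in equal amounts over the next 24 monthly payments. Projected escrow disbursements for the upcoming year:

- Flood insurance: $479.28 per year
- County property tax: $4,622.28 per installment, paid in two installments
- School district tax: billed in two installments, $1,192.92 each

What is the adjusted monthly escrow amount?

$1,072.06

Flood insurance = $479.28/yr
County property tax = $4,622.28 × 2 = $9,244.56/yr
School district tax = $1,192.92 × 2 = $2,385.84/yr
Combined annual = $479.28 + $9,244.56 + $2,385.84 = $12,109.68
Monthly = $12,109.68 / 12 = $1,009.14
Monthly shortage recovery: $1,510.08 ÷ 24 = $62.92
New monthly escrow = $1,009.14 + $62.92 = $1,072.06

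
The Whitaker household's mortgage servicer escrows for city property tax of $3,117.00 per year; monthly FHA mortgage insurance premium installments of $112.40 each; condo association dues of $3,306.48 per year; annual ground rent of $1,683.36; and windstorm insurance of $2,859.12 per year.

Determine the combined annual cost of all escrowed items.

City property tax = $3,117.00 annually
FHA mortgage insurance premium = $112.40 × 12 = $1,348.80 annually
Condo association dues = $3,306.48 annually
Ground rent = $1,683.36 annually
Windstorm insurance = $2,859.12 annually
Combined annual = $3,117.00 + $1,348.80 + $3,306.48 + $1,683.36 + $2,859.12 = $12,314.76

$12,314.76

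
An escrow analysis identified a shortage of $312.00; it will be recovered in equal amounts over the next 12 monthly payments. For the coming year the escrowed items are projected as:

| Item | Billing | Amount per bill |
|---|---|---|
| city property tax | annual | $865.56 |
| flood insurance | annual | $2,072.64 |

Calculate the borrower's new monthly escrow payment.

City property tax: $865.56 per year
Flood insurance: $2,072.64 per year
Yearly total = $865.56 + $2,072.64 = $2,938.20
Per month = $2,938.20 / 12 = $244.85
Shortage spread = $312.00 ÷ 12 = $26.00/mo
Adjusted monthly = $244.85 + $26.00 = $270.85

$270.85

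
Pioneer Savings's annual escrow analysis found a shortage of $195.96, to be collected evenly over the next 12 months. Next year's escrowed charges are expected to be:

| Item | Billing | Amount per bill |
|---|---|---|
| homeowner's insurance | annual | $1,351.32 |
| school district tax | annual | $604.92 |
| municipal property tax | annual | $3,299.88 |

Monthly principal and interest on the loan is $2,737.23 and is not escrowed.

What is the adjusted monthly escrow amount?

$454.34

Homeowner's insurance: $1,351.32 annually
School district tax: $604.92 annually
Municipal property tax: $3,299.88 annually
Annual escrow total = $1,351.32 + $604.92 + $3,299.88 = $5,256.12
Monthly escrow = $5,256.12 ÷ 12 = $438.01
Monthly shortage recovery: $195.96 ÷ 12 = $16.33
Adjusted monthly = $438.01 + $16.33 = $454.34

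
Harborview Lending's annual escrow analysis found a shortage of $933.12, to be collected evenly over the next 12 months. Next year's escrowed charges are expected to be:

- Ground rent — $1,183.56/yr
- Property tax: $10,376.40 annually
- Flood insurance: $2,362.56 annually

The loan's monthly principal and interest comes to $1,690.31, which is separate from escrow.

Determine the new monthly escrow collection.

Ground rent — $1,183.56 per year
Property tax — $10,376.40 per year
Flood insurance — $2,362.56 per year
Total per year = $1,183.56 + $10,376.40 + $2,362.56 = $13,922.52
Monthly = $13,922.52 ÷ 12 = $1,160.21
Monthly shortage recovery: $933.12 ÷ 12 = $77.76
New monthly escrow = $1,160.21 + $77.76 = $1,237.97

$1,237.97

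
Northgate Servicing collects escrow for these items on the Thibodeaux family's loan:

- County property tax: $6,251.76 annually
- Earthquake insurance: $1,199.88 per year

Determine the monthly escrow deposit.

$620.97

County property tax — $6,251.76/yr
Earthquake insurance — $1,199.88/yr
Combined annual = $7,451.64
Monthly = $7,451.64 ÷ 12 = $620.97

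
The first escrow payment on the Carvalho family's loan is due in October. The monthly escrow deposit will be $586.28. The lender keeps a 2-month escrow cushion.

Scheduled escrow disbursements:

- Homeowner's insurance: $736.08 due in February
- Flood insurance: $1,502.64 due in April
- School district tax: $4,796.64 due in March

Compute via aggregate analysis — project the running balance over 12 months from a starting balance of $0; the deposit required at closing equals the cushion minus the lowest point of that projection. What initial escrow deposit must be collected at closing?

Cushion = 2 × $586.28 = $1,172.56
Trial balance (start $0, +$586.28 each month, − disbursements):
  Oct: +$586.28 → $586.28
  Nov: +$586.28 → $1,172.56
  Dec: +$586.28 → $1,758.84
  Jan: +$586.28 → $2,345.12
  Feb: +$586.28 − $736.08 → $2,195.32
  Mar: +$586.28 − $4,796.64 → -$2,015.04
  Apr: +$586.28 − $1,502.64 → -$2,931.40
  May: +$586.28 → -$2,345.12
  Jun: +$586.28 → -$1,758.84
  Jul: +$586.28 → -$1,172.56
  Aug: +$586.28 → -$586.28
  Sep: +$586.28 → $0.00
Lowest trial balance = -$2,931.40 (Apr)
Initial deposit = cushion − low point = $1,172.56 − (-$2,931.40) = $4,103.96

$4,103.96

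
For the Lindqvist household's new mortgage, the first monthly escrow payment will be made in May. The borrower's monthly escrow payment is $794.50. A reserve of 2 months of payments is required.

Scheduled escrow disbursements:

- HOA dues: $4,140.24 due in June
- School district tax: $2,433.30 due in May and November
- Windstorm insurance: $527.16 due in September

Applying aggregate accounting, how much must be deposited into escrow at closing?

Cushion = 2 × $794.50 = $1,589.00
Trial balance (start $0, +$794.50 each month, − disbursements):
  May: +$794.50 − $2,433.30 → -$1,638.80
  Jun: +$794.50 − $4,140.24 → -$4,984.54
  Jul: +$794.50 → -$4,190.04
  Aug: +$794.50 → -$3,395.54
  Sep: +$794.50 − $527.16 → -$3,128.20
  Oct: +$794.50 → -$2,333.70
  Nov: +$794.50 − $2,433.30 → -$3,972.50
  Dec: +$794.50 → -$3,178.00
  Jan: +$794.50 → -$2,383.50
  Feb: +$794.50 → -$1,589.00
  Mar: +$794.50 → -$794.50
  Apr: +$794.50 → $0.00
Lowest trial balance = -$4,984.54 (Jun)
Initial deposit = cushion − low point = $1,589.00 − (-$4,984.54) = $6,573.54

$6,573.54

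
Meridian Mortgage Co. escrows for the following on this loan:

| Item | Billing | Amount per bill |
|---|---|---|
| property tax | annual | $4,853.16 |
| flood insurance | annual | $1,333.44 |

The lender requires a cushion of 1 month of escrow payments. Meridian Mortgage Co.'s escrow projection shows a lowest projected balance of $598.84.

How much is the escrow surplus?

Property tax — $4,853.16
Flood insurance — $1,333.44
Total annual escrow = $4,853.16 + $1,333.44 = $6,186.60
Monthly escrow = $6,186.60 ÷ 12 = $515.55
Cushion = 1 × $515.55 = $515.55
Excess over cushion: $598.84 − $515.55 = $83.29

$83.29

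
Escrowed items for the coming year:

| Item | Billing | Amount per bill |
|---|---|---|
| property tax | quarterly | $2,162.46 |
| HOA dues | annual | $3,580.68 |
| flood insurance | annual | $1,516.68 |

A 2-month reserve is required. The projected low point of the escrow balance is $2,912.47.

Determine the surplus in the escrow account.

Property tax = $2,162.46 × 4 = $8,649.84/yr
HOA dues = $3,580.68/yr
Flood insurance = $1,516.68/yr
Combined annual = $8,649.84 + $3,580.68 + $1,516.68 = $13,747.20
Per month = $13,747.20 / 12 = $1,145.60
Cushion = 2 × $1,145.60 = $2,291.20
Surplus = $2,912.47 − $2,291.20 = $621.27

$621.27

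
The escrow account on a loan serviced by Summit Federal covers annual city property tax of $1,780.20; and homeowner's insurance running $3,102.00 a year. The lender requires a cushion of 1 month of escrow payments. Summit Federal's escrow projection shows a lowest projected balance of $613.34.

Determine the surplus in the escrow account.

$206.49

City property tax = $1,780.20 per year
Homeowner's insurance = $3,102.00 per year
Total annual escrow = $1,780.20 + $3,102.00 = $4,882.20
Per month = $4,882.20 / 12 = $406.85
Cushion = 1 × $406.85 = $406.85
Excess over cushion: $613.34 − $406.85 = $206.49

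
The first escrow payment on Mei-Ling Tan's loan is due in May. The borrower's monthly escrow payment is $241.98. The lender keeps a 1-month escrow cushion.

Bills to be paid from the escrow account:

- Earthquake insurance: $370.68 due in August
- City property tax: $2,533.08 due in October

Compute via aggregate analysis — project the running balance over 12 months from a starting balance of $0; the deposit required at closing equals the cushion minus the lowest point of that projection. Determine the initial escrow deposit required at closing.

Cushion = 1 × $241.98 = $241.98
Trial balance (start $0, +$241.98 each month, − disbursements):
  May: +$241.98 → $241.98
  Jun: +$241.98 → $483.96
  Jul: +$241.98 → $725.94
  Aug: +$241.98 − $370.68 → $597.24
  Sep: +$241.98 → $839.22
  Oct: +$241.98 − $2,533.08 → -$1,451.88
  Nov: +$241.98 → -$1,209.90
  Dec: +$241.98 → -$967.92
  Jan: +$241.98 → -$725.94
  Feb: +$241.98 → -$483.96
  Mar: +$241.98 → -$241.98
  Apr: +$241.98 → $0.00
Lowest trial balance = -$1,451.88 (Oct)
Initial deposit = cushion − low point = $241.98 − (-$1,451.88) = $1,693.86

$1,693.86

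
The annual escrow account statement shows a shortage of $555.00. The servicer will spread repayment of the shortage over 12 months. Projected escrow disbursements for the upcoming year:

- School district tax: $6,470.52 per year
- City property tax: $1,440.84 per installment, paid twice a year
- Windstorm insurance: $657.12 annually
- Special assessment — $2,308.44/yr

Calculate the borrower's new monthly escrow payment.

$1,072.73

School district tax — $6,470.52 per year
City property tax — $1,440.84 × 2 = $2,881.68 per year
Windstorm insurance — $657.12 per year
Special assessment — $2,308.44 per year
Total annual escrow = $6,470.52 + $2,881.68 + $657.12 + $2,308.44 = $12,317.76
Per month = $12,317.76 / 12 = $1,026.48
Shortage spread = $555.00 ÷ 12 = $46.25/mo
Adjusted monthly = $1,026.48 + $46.25 = $1,072.73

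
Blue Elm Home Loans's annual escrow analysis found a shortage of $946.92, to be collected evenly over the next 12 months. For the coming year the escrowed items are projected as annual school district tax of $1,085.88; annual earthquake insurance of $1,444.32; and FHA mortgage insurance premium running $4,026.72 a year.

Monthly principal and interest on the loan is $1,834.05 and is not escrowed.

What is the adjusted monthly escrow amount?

School district tax: $1,085.88/yr
Earthquake insurance: $1,444.32/yr
FHA mortgage insurance premium: $4,026.72/yr
Total per year = $1,085.88 + $1,444.32 + $4,026.72 = $6,556.92
Per month = $6,556.92 / 12 = $546.41
Shortage per month = $946.92 ÷ 12 = $78.91
Adjusted monthly = $546.41 + $78.91 = $625.32

$625.32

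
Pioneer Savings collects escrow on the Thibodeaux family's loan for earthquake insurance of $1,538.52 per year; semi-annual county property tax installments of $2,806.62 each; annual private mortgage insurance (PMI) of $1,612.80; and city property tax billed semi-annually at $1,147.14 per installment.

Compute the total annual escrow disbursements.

Earthquake insurance: $1,538.52 annually
County property tax: $2,806.62 × 2 = $5,613.24 annually
Private mortgage insurance (PMI): $1,612.80 annually
City property tax: $1,147.14 × 2 = $2,294.28 annually
Annual escrow total = $11,058.84

$11,058.84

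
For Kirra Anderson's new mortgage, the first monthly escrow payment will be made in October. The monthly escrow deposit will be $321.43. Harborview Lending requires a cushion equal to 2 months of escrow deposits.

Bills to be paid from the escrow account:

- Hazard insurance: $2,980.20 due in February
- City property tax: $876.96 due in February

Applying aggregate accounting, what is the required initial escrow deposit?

Cushion = 2 × $321.43 = $642.86
Trial balance (start $0, +$321.43 each month, − disbursements):
  Oct: +$321.43 → $321.43
  Nov: +$321.43 → $642.86
  Dec: +$321.43 → $964.29
  Jan: +$321.43 → $1,285.72
  Feb: +$321.43 − $3,857.16 → -$2,250.01
  Mar: +$321.43 → -$1,928.58
  Apr: +$321.43 → -$1,607.15
  May: +$321.43 → -$1,285.72
  Jun: +$321.43 → -$964.29
  Jul: +$321.43 → -$642.86
  Aug: +$321.43 → -$321.43
  Sep: +$321.43 → $0.00
Lowest trial balance = -$2,250.01 (Feb)
Initial deposit = cushion − low point = $642.86 − (-$2,250.01) = $2,892.87

$2,892.87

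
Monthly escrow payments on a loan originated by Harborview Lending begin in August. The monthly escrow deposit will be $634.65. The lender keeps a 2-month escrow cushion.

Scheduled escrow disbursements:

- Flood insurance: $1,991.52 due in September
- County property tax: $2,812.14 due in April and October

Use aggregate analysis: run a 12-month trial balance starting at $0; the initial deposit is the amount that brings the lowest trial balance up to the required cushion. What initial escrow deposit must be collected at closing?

$4,169.01

Cushion = 2 × $634.65 = $1,269.30
Trial balance (start $0, +$634.65 each month, − disbursements):
  Aug: +$634.65 → $634.65
  Sep: +$634.65 − $1,991.52 → -$722.22
  Oct: +$634.65 − $2,812.14 → -$2,899.71
  Nov: +$634.65 → -$2,265.06
  Dec: +$634.65 → -$1,630.41
  Jan: +$634.65 → -$995.76
  Feb: +$634.65 → -$361.11
  Mar: +$634.65 → $273.54
  Apr: +$634.65 − $2,812.14 → -$1,903.95
  May: +$634.65 → -$1,269.30
  Jun: +$634.65 → -$634.65
  Jul: +$634.65 → $0.00
Lowest trial balance = -$2,899.71 (Oct)
Initial deposit = cushion − low point = $1,269.30 − (-$2,899.71) = $4,169.01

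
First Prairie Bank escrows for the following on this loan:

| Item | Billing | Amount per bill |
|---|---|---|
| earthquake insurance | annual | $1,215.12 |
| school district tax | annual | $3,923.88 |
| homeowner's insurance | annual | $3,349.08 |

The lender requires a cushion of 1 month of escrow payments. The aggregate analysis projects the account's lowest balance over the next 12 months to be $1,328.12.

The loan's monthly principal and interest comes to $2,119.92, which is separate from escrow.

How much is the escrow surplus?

$620.78

Earthquake insurance: $1,215.12
School district tax: $3,923.88
Homeowner's insurance: $3,349.08
Combined annual = $1,215.12 + $3,923.88 + $3,349.08 = $8,488.08
Per month = $8,488.08 ÷ 12 = $707.34
Required reserve = 1 × $707.34 = $707.34
Surplus = $1,328.12 − $707.34 = $620.78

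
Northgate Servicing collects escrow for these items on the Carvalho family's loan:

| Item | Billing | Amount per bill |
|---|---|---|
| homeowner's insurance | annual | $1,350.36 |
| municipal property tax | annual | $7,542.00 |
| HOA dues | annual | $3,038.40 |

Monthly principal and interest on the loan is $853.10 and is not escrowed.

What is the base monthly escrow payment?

$994.23

Homeowner's insurance — $1,350.36 per year
Municipal property tax — $7,542.00 per year
HOA dues — $3,038.40 per year
Combined annual = $1,350.36 + $7,542.00 + $3,038.40 = $11,930.76
Monthly escrow = $11,930.76 ÷ 12 = $994.23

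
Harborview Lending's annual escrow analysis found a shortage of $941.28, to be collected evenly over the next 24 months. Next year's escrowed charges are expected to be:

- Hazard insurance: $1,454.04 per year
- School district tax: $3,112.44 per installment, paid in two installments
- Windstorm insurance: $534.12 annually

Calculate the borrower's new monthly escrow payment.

$723.64

Hazard insurance: $1,454.04
School district tax: $3,112.44 × 2 = $6,224.88
Windstorm insurance: $534.12
Total annual escrow = $8,213.04
Monthly escrow = $8,213.04 ÷ 12 = $684.42
Monthly shortage recovery: $941.28 ÷ 24 = $39.22
Adjusted monthly = $684.42 + $39.22 = $723.64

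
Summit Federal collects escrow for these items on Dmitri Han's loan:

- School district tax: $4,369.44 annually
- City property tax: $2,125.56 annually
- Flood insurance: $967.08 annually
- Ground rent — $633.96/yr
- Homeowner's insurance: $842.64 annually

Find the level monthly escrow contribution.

School district tax = $4,369.44/yr
City property tax = $2,125.56/yr
Flood insurance = $967.08/yr
Ground rent = $633.96/yr
Homeowner's insurance = $842.64/yr
Annual escrow total = $8,938.68
Base monthly escrow = $8,938.68 ÷ 12 = $744.89

$744.89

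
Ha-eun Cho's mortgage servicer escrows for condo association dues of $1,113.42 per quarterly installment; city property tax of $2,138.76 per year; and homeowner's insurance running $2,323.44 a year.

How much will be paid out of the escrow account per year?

$8,915.88

Condo association dues: $1,113.42 × 4 = $4,453.68 annually
City property tax: $2,138.76 annually
Homeowner's insurance: $2,323.44 annually
Total annual escrow = $8,915.88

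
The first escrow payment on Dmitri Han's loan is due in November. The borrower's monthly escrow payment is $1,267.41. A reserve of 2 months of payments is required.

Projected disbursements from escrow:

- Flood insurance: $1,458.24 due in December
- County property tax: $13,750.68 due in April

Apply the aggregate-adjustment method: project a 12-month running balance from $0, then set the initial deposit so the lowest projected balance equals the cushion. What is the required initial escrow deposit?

Cushion = 2 × $1,267.41 = $2,534.82
Trial balance (start $0, +$1,267.41 each month, − disbursements):
  Nov: +$1,267.41 → $1,267.41
  Dec: +$1,267.41 − $1,458.24 → $1,076.58
  Jan: +$1,267.41 → $2,343.99
  Feb: +$1,267.41 → $3,611.40
  Mar: +$1,267.41 → $4,878.81
  Apr: +$1,267.41 − $13,750.68 → -$7,604.46
  May: +$1,267.41 → -$6,337.05
  Jun: +$1,267.41 → -$5,069.64
  Jul: +$1,267.41 → -$3,802.23
  Aug: +$1,267.41 → -$2,534.82
  Sep: +$1,267.41 → -$1,267.41
  Oct: +$1,267.41 → $0.00
Lowest trial balance = -$7,604.46 (Apr)
Initial deposit = cushion − low point = $2,534.82 − (-$7,604.46) = $10,139.28

$10,139.28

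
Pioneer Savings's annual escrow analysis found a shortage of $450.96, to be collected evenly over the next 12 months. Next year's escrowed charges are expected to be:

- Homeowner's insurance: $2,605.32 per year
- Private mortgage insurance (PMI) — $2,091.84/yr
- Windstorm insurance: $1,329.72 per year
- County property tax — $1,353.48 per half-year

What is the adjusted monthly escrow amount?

$765.40

Homeowner's insurance: $2,605.32
Private mortgage insurance (PMI): $2,091.84
Windstorm insurance: $1,329.72
County property tax: $1,353.48 × 2 = $2,706.96
Combined annual = $2,605.32 + $2,091.84 + $1,329.72 + $2,706.96 = $8,733.84
Monthly = $8,733.84 / 12 = $727.82
Shortage per month = $450.96 ÷ 12 = $37.58
Adjusted monthly = $727.82 + $37.58 = $765.40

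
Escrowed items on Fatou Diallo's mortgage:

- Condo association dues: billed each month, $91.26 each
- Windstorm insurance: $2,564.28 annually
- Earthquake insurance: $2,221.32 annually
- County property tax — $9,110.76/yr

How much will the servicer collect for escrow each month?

$1,249.29

Condo association dues — $91.26 × 12 = $1,095.12
Windstorm insurance — $2,564.28
Earthquake insurance — $2,221.32
County property tax — $9,110.76
Total annual escrow = $14,991.48
Monthly escrow = $14,991.48 / 12 = $1,249.29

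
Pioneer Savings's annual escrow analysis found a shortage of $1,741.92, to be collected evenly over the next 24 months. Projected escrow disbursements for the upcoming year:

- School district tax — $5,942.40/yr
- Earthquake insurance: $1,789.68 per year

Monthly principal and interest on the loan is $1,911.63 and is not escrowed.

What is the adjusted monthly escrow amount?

$716.92

School district tax — $5,942.40
Earthquake insurance — $1,789.68
Total per year = $5,942.40 + $1,789.68 = $7,732.08
Monthly = $7,732.08 / 12 = $644.34
Shortage per month = $1,741.92 ÷ 24 = $72.58
Adjusted monthly = $644.34 + $72.58 = $716.92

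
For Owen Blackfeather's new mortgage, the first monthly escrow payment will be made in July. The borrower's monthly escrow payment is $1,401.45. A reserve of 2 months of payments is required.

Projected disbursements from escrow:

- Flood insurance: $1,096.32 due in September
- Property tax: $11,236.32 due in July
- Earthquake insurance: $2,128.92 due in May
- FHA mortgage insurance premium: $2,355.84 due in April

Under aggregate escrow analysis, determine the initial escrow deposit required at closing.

$12,637.77

Cushion = 2 × $1,401.45 = $2,802.90
Trial balance (start $0, +$1,401.45 each month, − disbursements):
  Jul: +$1,401.45 − $11,236.32 → -$9,834.87
  Aug: +$1,401.45 → -$8,433.42
  Sep: +$1,401.45 − $1,096.32 → -$8,128.29
  Oct: +$1,401.45 → -$6,726.84
  Nov: +$1,401.45 → -$5,325.39
  Dec: +$1,401.45 → -$3,923.94
  Jan: +$1,401.45 → -$2,522.49
  Feb: +$1,401.45 → -$1,121.04
  Mar: +$1,401.45 → $280.41
  Apr: +$1,401.45 − $2,355.84 → -$673.98
  May: +$1,401.45 − $2,128.92 → -$1,401.45
  Jun: +$1,401.45 → $0.00
Lowest trial balance = -$9,834.87 (Jul)
Initial deposit = cushion − low point = $2,802.90 − (-$9,834.87) = $12,637.77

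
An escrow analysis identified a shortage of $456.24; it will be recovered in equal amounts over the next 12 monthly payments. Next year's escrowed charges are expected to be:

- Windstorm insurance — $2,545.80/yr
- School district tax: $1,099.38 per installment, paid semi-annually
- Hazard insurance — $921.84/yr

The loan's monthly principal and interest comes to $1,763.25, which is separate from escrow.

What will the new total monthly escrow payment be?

Windstorm insurance: $2,545.80 annually
School district tax: $1,099.38 × 2 = $2,198.76 annually
Hazard insurance: $921.84 annually
Total annual escrow = $5,666.40
Base monthly escrow = $5,666.40 ÷ 12 = $472.20
Shortage per month = $456.24 / 12 = $38.02
Adjusted monthly = $472.20 + $38.02 = $510.22

$510.22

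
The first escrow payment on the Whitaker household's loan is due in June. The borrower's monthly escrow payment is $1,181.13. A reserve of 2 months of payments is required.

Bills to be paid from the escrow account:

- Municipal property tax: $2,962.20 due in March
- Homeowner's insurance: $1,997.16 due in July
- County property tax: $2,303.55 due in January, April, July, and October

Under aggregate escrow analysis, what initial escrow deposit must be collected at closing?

$4,300.71

Cushion = 2 × $1,181.13 = $2,362.26
Trial balance (start $0, +$1,181.13 each month, − disbursements):
  Jun: +$1,181.13 → $1,181.13
  Jul: +$1,181.13 − $4,300.71 → -$1,938.45
  Aug: +$1,181.13 → -$757.32
  Sep: +$1,181.13 → $423.81
  Oct: +$1,181.13 − $2,303.55 → -$698.61
  Nov: +$1,181.13 → $482.52
  Dec: +$1,181.13 → $1,663.65
  Jan: +$1,181.13 − $2,303.55 → $541.23
  Feb: +$1,181.13 → $1,722.36
  Mar: +$1,181.13 − $2,962.20 → -$58.71
  Apr: +$1,181.13 − $2,303.55 → -$1,181.13
  May: +$1,181.13 → $0.00
Lowest trial balance = -$1,938.45 (Jul)
Initial deposit = cushion − low point = $2,362.26 − (-$1,938.45) = $4,300.71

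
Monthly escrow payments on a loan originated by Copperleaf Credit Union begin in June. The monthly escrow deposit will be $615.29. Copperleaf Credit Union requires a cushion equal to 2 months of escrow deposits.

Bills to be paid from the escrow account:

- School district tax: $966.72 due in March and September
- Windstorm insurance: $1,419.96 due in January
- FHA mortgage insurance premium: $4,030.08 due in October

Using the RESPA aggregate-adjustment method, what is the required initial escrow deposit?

$3,150.93

Cushion = 2 × $615.29 = $1,230.58
Trial balance (start $0, +$615.29 each month, − disbursements):
  Jun: +$615.29 → $615.29
  Jul: +$615.29 → $1,230.58
  Aug: +$615.29 → $1,845.87
  Sep: +$615.29 − $966.72 → $1,494.44
  Oct: +$615.29 − $4,030.08 → -$1,920.35
  Nov: +$615.29 → -$1,305.06
  Dec: +$615.29 → -$689.77
  Jan: +$615.29 − $1,419.96 → -$1,494.44
  Feb: +$615.29 → -$879.15
  Mar: +$615.29 − $966.72 → -$1,230.58
  Apr: +$615.29 → -$615.29
  May: +$615.29 → $0.00
Lowest trial balance = -$1,920.35 (Oct)
Initial deposit = cushion − low point = $1,230.58 − (-$1,920.35) = $3,150.93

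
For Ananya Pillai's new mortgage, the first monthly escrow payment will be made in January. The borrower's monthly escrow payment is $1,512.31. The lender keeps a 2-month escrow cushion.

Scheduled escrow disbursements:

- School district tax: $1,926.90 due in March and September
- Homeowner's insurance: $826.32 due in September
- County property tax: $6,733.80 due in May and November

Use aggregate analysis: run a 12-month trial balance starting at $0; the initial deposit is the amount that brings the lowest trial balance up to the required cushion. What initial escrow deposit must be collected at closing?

Cushion = 2 × $1,512.31 = $3,024.62
Trial balance (start $0, +$1,512.31 each month, − disbursements):
  Jan: +$1,512.31 → $1,512.31
  Feb: +$1,512.31 → $3,024.62
  Mar: +$1,512.31 − $1,926.90 → $2,610.03
  Apr: +$1,512.31 → $4,122.34
  May: +$1,512.31 − $6,733.80 → -$1,099.15
  Jun: +$1,512.31 → $413.16
  Jul: +$1,512.31 → $1,925.47
  Aug: +$1,512.31 → $3,437.78
  Sep: +$1,512.31 − $2,753.22 → $2,196.87
  Oct: +$1,512.31 → $3,709.18
  Nov: +$1,512.31 − $6,733.80 → -$1,512.31
  Dec: +$1,512.31 → $0.00
Lowest trial balance = -$1,512.31 (Nov)
Initial deposit = cushion − low point = $3,024.62 − (-$1,512.31) = $4,536.93

$4,536.93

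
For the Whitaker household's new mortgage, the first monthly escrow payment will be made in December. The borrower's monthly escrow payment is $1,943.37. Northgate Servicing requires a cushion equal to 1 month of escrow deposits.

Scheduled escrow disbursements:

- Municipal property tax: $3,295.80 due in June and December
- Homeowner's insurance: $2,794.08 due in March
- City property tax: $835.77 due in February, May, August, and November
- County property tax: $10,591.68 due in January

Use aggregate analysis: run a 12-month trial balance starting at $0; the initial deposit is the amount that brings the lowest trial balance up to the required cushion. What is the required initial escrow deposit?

Cushion = 1 × $1,943.37 = $1,943.37
Trial balance (start $0, +$1,943.37 each month, − disbursements):
  Dec: +$1,943.37 − $3,295.80 → -$1,352.43
  Jan: +$1,943.37 − $10,591.68 → -$10,000.74
  Feb: +$1,943.37 − $835.77 → -$8,893.14
  Mar: +$1,943.37 − $2,794.08 → -$9,743.85
  Apr: +$1,943.37 → -$7,800.48
  May: +$1,943.37 − $835.77 → -$6,692.88
  Jun: +$1,943.37 − $3,295.80 → -$8,045.31
  Jul: +$1,943.37 → -$6,101.94
  Aug: +$1,943.37 − $835.77 → -$4,994.34
  Sep: +$1,943.37 → -$3,050.97
  Oct: +$1,943.37 → -$1,107.60
  Nov: +$1,943.37 − $835.77 → $0.00
Lowest trial balance = -$10,000.74 (Jan)
Initial deposit = cushion − low point = $1,943.37 − (-$10,000.74) = $11,944.11

$11,944.11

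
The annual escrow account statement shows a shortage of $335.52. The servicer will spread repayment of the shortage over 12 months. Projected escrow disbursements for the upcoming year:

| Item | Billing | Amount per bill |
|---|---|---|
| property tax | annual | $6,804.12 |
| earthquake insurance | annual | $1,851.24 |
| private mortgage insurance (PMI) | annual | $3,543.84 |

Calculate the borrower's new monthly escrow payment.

Property tax — $6,804.12/yr
Earthquake insurance — $1,851.24/yr
Private mortgage insurance (PMI) — $3,543.84/yr
Yearly total = $6,804.12 + $1,851.24 + $3,543.84 = $12,199.20
Base monthly escrow = $12,199.20 ÷ 12 = $1,016.60
Shortage per month = $335.52 ÷ 12 = $27.96
Adjusted monthly = $1,016.60 + $27.96 = $1,044.56

$1,044.56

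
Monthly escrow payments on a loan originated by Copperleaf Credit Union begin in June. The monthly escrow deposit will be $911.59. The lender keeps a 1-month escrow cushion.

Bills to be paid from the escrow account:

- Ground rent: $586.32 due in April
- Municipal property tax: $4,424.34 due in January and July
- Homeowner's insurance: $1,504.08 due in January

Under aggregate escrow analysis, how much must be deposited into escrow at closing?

Cushion = 1 × $911.59 = $911.59
Trial balance (start $0, +$911.59 each month, − disbursements):
  Jun: +$911.59 → $911.59
  Jul: +$911.59 − $4,424.34 → -$2,601.16
  Aug: +$911.59 → -$1,689.57
  Sep: +$911.59 → -$777.98
  Oct: +$911.59 → $133.61
  Nov: +$911.59 → $1,045.20
  Dec: +$911.59 → $1,956.79
  Jan: +$911.59 − $5,928.42 → -$3,060.04
  Feb: +$911.59 → -$2,148.45
  Mar: +$911.59 → -$1,236.86
  Apr: +$911.59 − $586.32 → -$911.59
  May: +$911.59 → $0.00
Lowest trial balance = -$3,060.04 (Jan)
Initial deposit = cushion − low point = $911.59 − (-$3,060.04) = $3,971.63

$3,971.63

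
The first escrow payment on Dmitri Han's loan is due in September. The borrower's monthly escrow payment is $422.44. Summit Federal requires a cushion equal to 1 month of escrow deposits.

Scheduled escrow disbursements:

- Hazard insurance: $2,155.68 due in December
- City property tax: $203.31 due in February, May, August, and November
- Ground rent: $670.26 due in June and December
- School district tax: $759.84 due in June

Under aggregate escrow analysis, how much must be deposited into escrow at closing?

$1,761.93

Cushion = 1 × $422.44 = $422.44
Trial balance (start $0, +$422.44 each month, − disbursements):
  Sep: +$422.44 → $422.44
  Oct: +$422.44 → $844.88
  Nov: +$422.44 − $203.31 → $1,064.01
  Dec: +$422.44 − $2,825.94 → -$1,339.49
  Jan: +$422.44 → -$917.05
  Feb: +$422.44 − $203.31 → -$697.92
  Mar: +$422.44 → -$275.48
  Apr: +$422.44 → $146.96
  May: +$422.44 − $203.31 → $366.09
  Jun: +$422.44 − $1,430.10 → -$641.57
  Jul: +$422.44 → -$219.13
  Aug: +$422.44 − $203.31 → $0.00
Lowest trial balance = -$1,339.49 (Dec)
Initial deposit = cushion − low point = $422.44 − (-$1,339.49) = $1,761.93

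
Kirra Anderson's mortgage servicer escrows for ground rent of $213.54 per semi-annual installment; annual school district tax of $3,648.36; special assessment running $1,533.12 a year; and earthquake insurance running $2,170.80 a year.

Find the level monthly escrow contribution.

Ground rent: $213.54 × 2 = $427.08 annually
School district tax: $3,648.36 annually
Special assessment: $1,533.12 annually
Earthquake insurance: $2,170.80 annually
Annual escrow total = $7,779.36
Base monthly escrow = $7,779.36 ÷ 12 = $648.28

$648.28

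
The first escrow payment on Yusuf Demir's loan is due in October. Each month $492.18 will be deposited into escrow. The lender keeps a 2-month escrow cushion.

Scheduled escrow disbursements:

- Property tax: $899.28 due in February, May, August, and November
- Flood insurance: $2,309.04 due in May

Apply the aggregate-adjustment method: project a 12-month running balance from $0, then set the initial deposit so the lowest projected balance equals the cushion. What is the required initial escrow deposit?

Cushion = 2 × $492.18 = $984.36
Trial balance (start $0, +$492.18 each month, − disbursements):
  Oct: +$492.18 → $492.18
  Nov: +$492.18 − $899.28 → $85.08
  Dec: +$492.18 → $577.26
  Jan: +$492.18 → $1,069.44
  Feb: +$492.18 − $899.28 → $662.34
  Mar: +$492.18 → $1,154.52
  Apr: +$492.18 → $1,646.70
  May: +$492.18 − $3,208.32 → -$1,069.44
  Jun: +$492.18 → -$577.26
  Jul: +$492.18 → -$85.08
  Aug: +$492.18 − $899.28 → -$492.18
  Sep: +$492.18 → $0.00
Lowest trial balance = -$1,069.44 (May)
Initial deposit = cushion − low point = $984.36 − (-$1,069.44) = $2,053.80

$2,053.80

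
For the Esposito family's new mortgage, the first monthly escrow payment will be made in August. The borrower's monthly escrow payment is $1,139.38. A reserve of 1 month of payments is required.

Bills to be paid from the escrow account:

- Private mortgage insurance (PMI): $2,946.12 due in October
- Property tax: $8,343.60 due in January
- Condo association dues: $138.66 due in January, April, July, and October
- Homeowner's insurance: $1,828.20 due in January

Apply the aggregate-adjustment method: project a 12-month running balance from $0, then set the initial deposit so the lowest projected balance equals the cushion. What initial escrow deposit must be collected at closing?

Cushion = 1 × $1,139.38 = $1,139.38
Trial balance (start $0, +$1,139.38 each month, − disbursements):
  Aug: +$1,139.38 → $1,139.38
  Sep: +$1,139.38 → $2,278.76
  Oct: +$1,139.38 − $3,084.78 → $333.36
  Nov: +$1,139.38 → $1,472.74
  Dec: +$1,139.38 → $2,612.12
  Jan: +$1,139.38 − $10,310.46 → -$6,558.96
  Feb: +$1,139.38 → -$5,419.58
  Mar: +$1,139.38 → -$4,280.20
  Apr: +$1,139.38 − $138.66 → -$3,279.48
  May: +$1,139.38 → -$2,140.10
  Jun: +$1,139.38 → -$1,000.72
  Jul: +$1,139.38 − $138.66 → $0.00
Lowest trial balance = -$6,558.96 (Jan)
Initial deposit = cushion − low point = $1,139.38 − (-$6,558.96) = $7,698.34

$7,698.34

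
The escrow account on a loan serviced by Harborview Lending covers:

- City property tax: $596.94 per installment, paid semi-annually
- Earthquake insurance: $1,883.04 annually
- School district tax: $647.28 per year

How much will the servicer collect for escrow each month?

$310.35

City property tax: $596.94 × 2 = $1,193.88/yr
Earthquake insurance: $1,883.04/yr
School district tax: $647.28/yr
Total per year = $1,193.88 + $1,883.04 + $647.28 = $3,724.20
Monthly escrow = $3,724.20 ÷ 12 = $310.35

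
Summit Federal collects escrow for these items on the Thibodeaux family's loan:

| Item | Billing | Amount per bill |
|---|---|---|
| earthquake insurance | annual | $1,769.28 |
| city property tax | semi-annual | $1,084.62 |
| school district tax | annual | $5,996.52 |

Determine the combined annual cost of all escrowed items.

Earthquake insurance — $1,769.28
City property tax — $1,084.62 × 2 = $2,169.24
School district tax — $5,996.52
Total per year = $9,935.04

$9,935.04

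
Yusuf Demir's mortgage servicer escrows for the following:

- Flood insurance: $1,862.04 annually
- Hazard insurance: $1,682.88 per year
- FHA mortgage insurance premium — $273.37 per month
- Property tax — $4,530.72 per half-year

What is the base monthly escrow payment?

$1,323.90

Flood insurance — $1,862.04/yr
Hazard insurance — $1,682.88/yr
FHA mortgage insurance premium — $273.37 × 12 = $3,280.44/yr
Property tax — $4,530.72 × 2 = $9,061.44/yr
Yearly total = $15,886.80
Base monthly escrow = $15,886.80 ÷ 12 = $1,323.90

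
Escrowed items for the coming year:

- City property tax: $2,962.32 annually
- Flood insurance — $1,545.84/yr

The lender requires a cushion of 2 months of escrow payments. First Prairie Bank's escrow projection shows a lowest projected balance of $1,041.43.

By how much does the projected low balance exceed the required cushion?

$290.07

City property tax = $2,962.32/yr
Flood insurance = $1,545.84/yr
Yearly total = $2,962.32 + $1,545.84 = $4,508.16
Base monthly escrow = $4,508.16 / 12 = $375.68
Required cushion = 2 × $375.68 = $751.36
Excess over cushion: $1,041.43 − $751.36 = $290.07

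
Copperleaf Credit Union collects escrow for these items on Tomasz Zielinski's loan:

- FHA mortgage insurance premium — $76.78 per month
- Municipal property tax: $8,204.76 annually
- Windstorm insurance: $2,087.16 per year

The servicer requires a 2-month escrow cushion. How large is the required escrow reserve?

$1,868.88

FHA mortgage insurance premium: $76.78 × 12 = $921.36/yr
Municipal property tax: $8,204.76/yr
Windstorm insurance: $2,087.16/yr
Annual escrow total = $11,213.28
Base monthly escrow = $11,213.28 / 12 = $934.44
Cushion = 2 × $934.44 = $1,868.88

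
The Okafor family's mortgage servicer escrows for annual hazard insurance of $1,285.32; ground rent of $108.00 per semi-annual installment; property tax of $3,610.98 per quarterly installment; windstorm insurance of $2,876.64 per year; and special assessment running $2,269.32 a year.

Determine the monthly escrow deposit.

Hazard insurance — $1,285.32/yr
Ground rent — $108.00 × 2 = $216.00/yr
Property tax — $3,610.98 × 4 = $14,443.92/yr
Windstorm insurance — $2,876.64/yr
Special assessment — $2,269.32/yr
Total per year = $1,285.32 + $216.00 + $14,443.92 + $2,876.64 + $2,269.32 = $21,091.20
Monthly = $21,091.20 ÷ 12 = $1,757.60

$1,757.60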